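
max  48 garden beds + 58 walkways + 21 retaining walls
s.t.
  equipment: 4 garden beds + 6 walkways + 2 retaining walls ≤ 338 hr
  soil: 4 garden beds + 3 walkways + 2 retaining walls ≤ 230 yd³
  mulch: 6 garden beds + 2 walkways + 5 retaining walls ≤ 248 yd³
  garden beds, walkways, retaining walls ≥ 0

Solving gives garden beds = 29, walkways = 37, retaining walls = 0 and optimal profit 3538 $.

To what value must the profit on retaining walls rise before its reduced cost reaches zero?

28

Check each constraint at x*: equipment 338/338 (tight); soil 227/230 (slack 3); mulch 248/248 (tight).
Since soil is not tight, its dual is 0.
The binding rows give the dual system: 4·y_equipment + 6·y_mulch = 48 and 6·y_equipment + 2·y_mulch = 58.
Solving: y_equipment = 9, y_mulch = 2.
retaining walls enters the basis when its profit ≥ yᵀa₃ = 9·2 + 2·5 = 28.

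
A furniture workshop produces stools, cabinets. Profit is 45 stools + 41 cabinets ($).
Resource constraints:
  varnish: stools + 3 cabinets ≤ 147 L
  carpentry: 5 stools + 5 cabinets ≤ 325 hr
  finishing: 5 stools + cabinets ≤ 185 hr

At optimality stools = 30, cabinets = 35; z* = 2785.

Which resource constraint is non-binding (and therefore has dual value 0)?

varnish

varnish: 135/147 (slack 12)
carpentry: 325/325 (binding)
finishing: 185/185 (binding)
By complementary slackness, a constraint with positive slack has shadow price 0 → varnish.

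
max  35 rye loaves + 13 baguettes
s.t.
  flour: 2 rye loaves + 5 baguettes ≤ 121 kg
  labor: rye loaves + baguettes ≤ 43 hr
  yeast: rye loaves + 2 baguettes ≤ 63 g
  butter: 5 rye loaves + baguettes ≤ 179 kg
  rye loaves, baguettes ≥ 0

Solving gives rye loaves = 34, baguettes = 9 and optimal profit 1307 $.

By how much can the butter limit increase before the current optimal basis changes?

36

Binding constraints: labor, butter. The basis is B = [[1,1],[5,1]] with det -4.
Per unit increase in butter, x* moves by d = (0.25, -0.25).
The basis stays optimal until baguettes reaches 0; allowable increase = 36 kg.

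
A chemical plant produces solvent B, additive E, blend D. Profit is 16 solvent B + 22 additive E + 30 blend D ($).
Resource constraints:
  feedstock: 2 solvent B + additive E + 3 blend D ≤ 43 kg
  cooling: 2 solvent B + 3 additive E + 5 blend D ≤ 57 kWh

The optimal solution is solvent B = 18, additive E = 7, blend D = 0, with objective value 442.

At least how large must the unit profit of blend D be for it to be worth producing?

38

At the optimum: feedstock uses 43 of 43 (binding); cooling uses 57 of 57 (binding).
From A_Bᵀ y = c: 2·y_feedstock + 2·y_cooling = 16; 1·y_feedstock + 3·y_cooling = 22.
Solving: y_feedstock = 1, y_cooling = 7.
blend D enters the basis when its profit ≥ yᵀa₃ = 1·3 + 7·5 = 38.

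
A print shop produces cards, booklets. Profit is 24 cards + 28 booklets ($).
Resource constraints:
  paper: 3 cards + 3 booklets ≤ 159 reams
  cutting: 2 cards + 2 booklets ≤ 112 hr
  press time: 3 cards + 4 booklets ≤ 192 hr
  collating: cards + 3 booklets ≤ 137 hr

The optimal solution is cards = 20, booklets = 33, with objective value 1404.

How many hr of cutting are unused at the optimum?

cutting used = 2·20 + 2·33 = 106; slack = 112 − 106 = 6.

6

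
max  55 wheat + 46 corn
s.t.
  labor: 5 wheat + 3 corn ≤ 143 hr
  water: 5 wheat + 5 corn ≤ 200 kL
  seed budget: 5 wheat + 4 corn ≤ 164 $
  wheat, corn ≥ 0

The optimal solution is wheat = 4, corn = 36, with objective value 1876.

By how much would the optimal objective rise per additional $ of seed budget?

Binding: water and seed budget. Non-binding: labor (15 unused).
Since labor is not tight, its dual is 0.
Dual feasibility on the basic columns requires 5·y_water + 5·y_seed budget = 55, 5·y_water + 4·y_seed budget = 46.
This yields shadow prices y_water = 2, y_seed budget = 9.
Shadow price of seed budget = 9.

9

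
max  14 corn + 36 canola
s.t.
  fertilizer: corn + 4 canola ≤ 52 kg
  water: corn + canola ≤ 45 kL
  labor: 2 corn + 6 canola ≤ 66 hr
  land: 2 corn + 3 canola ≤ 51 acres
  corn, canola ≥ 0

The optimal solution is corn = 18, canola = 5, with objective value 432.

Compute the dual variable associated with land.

2

Binding: labor and land. Non-binding: fertilizer (14 unused), water (22 unused).
By complementary slackness, y = 0 for the non-binding constraints.
From A_Bᵀ y = c: 2·y_labor + 2·y_land = 14; 6·y_labor + 3·y_land = 36.
This yields shadow prices y_labor = 5, y_land = 2.
Shadow price of land = 2.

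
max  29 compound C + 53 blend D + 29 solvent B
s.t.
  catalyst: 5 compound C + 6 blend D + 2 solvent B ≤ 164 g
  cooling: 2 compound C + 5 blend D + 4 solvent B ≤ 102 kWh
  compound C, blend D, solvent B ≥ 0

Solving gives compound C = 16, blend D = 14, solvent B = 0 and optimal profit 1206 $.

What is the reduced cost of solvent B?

-5

At the optimum: catalyst uses 164 of 164 (binding); cooling uses 102 of 102 (binding).
Dual feasibility on the basic columns requires 5·y_catalyst + 2·y_cooling = 29, 6·y_catalyst + 5·y_cooling = 53.
This yields shadow prices y_catalyst = 3, y_cooling = 7.
Reduced cost of solvent B: c₃ − yᵀa₃ = 29 − (3·2 + 7·4) = 29 − 34 = -5.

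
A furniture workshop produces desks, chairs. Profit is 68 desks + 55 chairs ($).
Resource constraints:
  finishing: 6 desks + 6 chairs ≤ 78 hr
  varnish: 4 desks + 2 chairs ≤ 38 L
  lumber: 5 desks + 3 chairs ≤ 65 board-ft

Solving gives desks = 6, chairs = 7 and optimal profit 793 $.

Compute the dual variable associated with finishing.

Binding: finishing and varnish. Non-binding: lumber (14 unused).
Since lumber is not tight, its dual is 0.
The binding rows give the dual system: 6·y_finishing + 4·y_varnish = 68 and 6·y_finishing + 2·y_varnish = 55.
Solving: y_finishing = 7, y_varnish = 6.5.
Shadow price of finishing = 7.

7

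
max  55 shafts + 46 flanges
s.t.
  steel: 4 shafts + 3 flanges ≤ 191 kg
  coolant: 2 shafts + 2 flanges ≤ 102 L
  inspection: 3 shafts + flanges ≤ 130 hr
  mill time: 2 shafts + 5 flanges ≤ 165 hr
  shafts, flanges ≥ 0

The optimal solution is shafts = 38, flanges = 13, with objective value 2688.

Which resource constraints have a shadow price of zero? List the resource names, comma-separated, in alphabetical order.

steel: 191/191 (binding)
coolant: 102/102 (binding)
inspection: 127/130 (slack 3)
mill time: 141/165 (slack 24)
By complementary slackness, a constraint with positive slack has shadow price 0 → inspection, mill time.

inspection, mill time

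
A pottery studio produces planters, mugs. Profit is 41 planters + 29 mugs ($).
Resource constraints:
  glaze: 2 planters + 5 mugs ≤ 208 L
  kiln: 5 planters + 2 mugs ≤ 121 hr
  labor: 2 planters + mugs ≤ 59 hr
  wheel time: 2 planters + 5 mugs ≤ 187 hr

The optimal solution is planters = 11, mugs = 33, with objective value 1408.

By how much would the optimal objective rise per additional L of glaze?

Binding: kiln and wheel time. Non-binding: glaze (21 unused), labor (4 unused).
Slack constraints have shadow price 0 (complementary slackness).
The binding rows give the dual system: 5·y_kiln + 2·y_wheel time = 41 and 2·y_kiln + 5·y_wheel time = 29.
Solving: y_kiln = 7, y_wheel time = 3.
Shadow price of glaze = 0.

0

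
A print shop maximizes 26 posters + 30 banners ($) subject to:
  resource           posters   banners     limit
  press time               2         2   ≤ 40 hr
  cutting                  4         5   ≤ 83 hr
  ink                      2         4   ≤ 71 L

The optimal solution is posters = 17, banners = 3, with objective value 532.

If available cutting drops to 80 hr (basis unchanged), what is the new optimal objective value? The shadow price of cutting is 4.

Δb = -3, so new z* = 532 + (4)·(-3) = 532 − 12 = 520.

520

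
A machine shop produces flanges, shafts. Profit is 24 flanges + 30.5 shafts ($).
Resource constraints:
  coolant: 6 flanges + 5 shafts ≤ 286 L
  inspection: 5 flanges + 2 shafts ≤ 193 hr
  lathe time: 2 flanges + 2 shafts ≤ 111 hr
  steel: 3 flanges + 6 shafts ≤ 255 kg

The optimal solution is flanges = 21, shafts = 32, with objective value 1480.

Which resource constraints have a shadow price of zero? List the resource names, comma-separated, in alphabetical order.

inspection, lathe time

coolant: 286/286 (binding)
inspection: 169/193 (slack 24)
lathe time: 106/111 (slack 5)
steel: 255/255 (binding)
By complementary slackness, a constraint with positive slack has shadow price 0 → inspection, lathe time.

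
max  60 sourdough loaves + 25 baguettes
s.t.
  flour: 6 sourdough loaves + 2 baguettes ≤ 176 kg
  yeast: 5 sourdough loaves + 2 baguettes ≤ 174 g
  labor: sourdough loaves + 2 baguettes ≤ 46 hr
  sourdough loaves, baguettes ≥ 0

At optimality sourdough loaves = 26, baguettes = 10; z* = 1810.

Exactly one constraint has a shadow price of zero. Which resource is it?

flour: 176/176 (binding)
yeast: 150/174 (slack 24)
labor: 46/46 (binding)
By complementary slackness, a constraint with positive slack has shadow price 0 → yeast.

yeast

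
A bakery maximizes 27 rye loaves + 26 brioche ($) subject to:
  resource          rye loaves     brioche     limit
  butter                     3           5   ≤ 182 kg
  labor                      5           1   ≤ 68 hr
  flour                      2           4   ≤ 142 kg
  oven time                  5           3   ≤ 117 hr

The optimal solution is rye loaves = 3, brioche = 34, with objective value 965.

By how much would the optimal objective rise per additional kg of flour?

At the optimum: butter uses 179 of 182 (slack = 3); labor uses 49 of 68 (slack = 19); flour uses 142 of 142 (binding); oven time uses 117 of 117 (binding).
Slack constraints have shadow price 0 (complementary slackness).
The binding rows give the dual system: 2·y_flour + 5·y_oven time = 27 and 4·y_flour + 3·y_oven time = 26.
This yields shadow prices y_flour = 3.5, y_oven time = 4.
Shadow price of flour = 3.5.

3.5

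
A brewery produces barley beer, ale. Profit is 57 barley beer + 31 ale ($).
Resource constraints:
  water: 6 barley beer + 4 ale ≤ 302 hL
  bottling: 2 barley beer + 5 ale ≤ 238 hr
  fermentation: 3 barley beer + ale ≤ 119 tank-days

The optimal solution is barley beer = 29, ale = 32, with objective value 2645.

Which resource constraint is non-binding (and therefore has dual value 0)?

water: 302/302 (binding)
bottling: 218/238 (slack 20)
fermentation: 119/119 (binding)
By complementary slackness, a constraint with positive slack has shadow price 0 → bottling.

bottling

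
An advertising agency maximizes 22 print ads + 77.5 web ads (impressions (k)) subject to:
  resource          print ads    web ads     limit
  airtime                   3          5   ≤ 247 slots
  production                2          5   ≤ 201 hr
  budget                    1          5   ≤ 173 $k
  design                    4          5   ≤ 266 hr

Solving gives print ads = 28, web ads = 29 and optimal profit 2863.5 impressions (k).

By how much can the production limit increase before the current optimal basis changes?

Binding constraints: production, budget. The basis is B = [[2,5],[1,5]] with det 5.
Per unit increase in production, x* moves by d = (1, -0.2).
The basis stays optimal until design becomes binding; allowable increase = 3 hr.

3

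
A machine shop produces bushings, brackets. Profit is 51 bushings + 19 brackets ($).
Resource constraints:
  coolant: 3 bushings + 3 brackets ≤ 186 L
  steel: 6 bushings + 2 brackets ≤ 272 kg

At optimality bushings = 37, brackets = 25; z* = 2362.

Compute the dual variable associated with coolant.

Check each constraint at x*: coolant 186/186 (tight); steel 272/272 (tight).
From A_Bᵀ y = c: 3·y_coolant + 6·y_steel = 51; 3·y_coolant + 2·y_steel = 19.
→ y_coolant = 1 and y_steel = 8.
Shadow price of coolant = 1.

1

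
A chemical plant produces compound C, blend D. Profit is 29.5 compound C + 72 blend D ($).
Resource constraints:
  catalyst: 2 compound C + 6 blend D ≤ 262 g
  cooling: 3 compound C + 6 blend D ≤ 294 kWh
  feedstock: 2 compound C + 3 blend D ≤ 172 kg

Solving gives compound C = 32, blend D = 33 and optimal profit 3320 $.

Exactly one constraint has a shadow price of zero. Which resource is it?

feedstock

catalyst: 262/262 (binding)
cooling: 294/294 (binding)
feedstock: 163/172 (slack 9)
By complementary slackness, a constraint with positive slack has shadow price 0 → feedstock.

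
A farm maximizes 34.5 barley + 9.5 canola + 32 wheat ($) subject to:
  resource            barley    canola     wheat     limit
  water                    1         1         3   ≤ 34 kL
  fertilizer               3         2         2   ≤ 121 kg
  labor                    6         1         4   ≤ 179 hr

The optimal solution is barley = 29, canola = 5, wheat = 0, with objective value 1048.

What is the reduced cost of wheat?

Binding: water and labor. Non-binding: fertilizer (24 unused).
Since fertilizer is not tight, its dual is 0.
The binding rows give the dual system: 1·y_water + 6·y_labor = 34.5 and 1·y_water + 1·y_labor = 9.5.
This yields shadow prices y_water = 4.5, y_labor = 5.
Reduced cost of wheat: c₃ − yᵀa₃ = 32 − (4.5·3 + 5·4) = 32 − 33.5 = -1.5.

-1.5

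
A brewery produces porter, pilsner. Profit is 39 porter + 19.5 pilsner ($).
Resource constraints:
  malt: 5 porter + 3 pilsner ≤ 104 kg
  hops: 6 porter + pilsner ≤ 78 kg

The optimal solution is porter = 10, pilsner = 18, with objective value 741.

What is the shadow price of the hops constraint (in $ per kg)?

Both malt and hops are binding at x*.
The binding rows give the dual system: 5·y_malt + 6·y_hops = 39 and 3·y_malt + 1·y_hops = 19.5.
This yields shadow prices y_malt = 6, y_hops = 1.5.
Shadow price of hops = 1.5.

1.5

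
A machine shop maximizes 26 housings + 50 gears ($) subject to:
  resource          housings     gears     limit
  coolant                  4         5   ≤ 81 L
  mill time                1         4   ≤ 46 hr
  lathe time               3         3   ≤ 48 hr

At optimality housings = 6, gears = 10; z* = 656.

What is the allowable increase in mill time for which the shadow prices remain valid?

Binding constraints: mill time, lathe time. The basis is B = [[1,4],[3,3]] with det -9.
Per unit increase in mill time, x* moves by d = (-0.3333, 0.3333).
The basis stays optimal until housings reaches 0; allowable increase = 18 hr.

18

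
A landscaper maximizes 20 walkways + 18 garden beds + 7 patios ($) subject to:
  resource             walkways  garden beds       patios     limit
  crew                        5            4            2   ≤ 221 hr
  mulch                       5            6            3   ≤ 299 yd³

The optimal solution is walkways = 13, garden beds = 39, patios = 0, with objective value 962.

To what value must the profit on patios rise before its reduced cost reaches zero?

9

Both crew and mulch are binding at x*.
Dual feasibility on the basic columns requires 5·y_crew + 5·y_mulch = 20, 4·y_crew + 6·y_mulch = 18.
→ y_crew = 3 and y_mulch = 1.
patios enters the basis when its profit ≥ yᵀa₃ = 3·2 + 1·3 = 9.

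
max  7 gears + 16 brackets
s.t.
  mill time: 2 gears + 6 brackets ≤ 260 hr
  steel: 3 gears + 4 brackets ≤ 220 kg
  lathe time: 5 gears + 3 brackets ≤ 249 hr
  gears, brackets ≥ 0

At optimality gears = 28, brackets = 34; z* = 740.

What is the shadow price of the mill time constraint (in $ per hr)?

At the optimum: mill time uses 260 of 260 (binding); steel uses 220 of 220 (binding); lathe time uses 242 of 249 (slack = 7).
Since lathe time is not tight, its dual is 0.
The binding rows give the dual system: 2·y_mill time + 3·y_steel = 7 and 6·y_mill time + 4·y_steel = 16.
→ y_mill time = 2 and y_steel = 1.
Shadow price of mill time = 2.

2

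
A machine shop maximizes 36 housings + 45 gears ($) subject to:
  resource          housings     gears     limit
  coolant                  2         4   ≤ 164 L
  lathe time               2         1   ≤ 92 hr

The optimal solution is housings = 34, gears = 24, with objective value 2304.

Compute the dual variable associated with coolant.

Both coolant and lathe time are binding at x*.
Dual feasibility on the basic columns requires 2·y_coolant + 2·y_lathe time = 36, 4·y_coolant + 1·y_lathe time = 45.
This yields shadow prices y_coolant = 9, y_lathe time = 9.
Shadow price of coolant = 9.

9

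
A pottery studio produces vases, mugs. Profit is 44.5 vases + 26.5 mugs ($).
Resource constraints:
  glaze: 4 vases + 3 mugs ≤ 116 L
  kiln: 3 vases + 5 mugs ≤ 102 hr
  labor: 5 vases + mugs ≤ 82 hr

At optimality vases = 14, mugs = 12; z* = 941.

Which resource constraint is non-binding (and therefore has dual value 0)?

glaze: 92/116 (slack 24)
kiln: 102/102 (binding)
labor: 82/82 (binding)
By complementary slackness, a constraint with positive slack has shadow price 0 → glaze.

glaze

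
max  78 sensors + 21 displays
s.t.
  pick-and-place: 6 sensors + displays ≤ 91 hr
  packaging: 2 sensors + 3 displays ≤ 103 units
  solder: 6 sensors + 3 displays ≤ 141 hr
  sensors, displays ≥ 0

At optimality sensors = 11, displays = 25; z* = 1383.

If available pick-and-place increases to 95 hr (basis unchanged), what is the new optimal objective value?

At the optimum: pick-and-place uses 91 of 91 (binding); packaging uses 97 of 103 (slack = 6); solder uses 141 of 141 (binding).
By complementary slackness, y = 0 for the non-binding constraint.
The binding rows give the dual system: 6·y_pick-and-place + 6·y_solder = 78 and 1·y_pick-and-place + 3·y_solder = 21.
This yields shadow prices y_pick-and-place = 9, y_solder = 4.
Δz = y_pick-and-place·Δb = 9 × (4) = 36, so new z* = 1383 + 36 = 1419.

1419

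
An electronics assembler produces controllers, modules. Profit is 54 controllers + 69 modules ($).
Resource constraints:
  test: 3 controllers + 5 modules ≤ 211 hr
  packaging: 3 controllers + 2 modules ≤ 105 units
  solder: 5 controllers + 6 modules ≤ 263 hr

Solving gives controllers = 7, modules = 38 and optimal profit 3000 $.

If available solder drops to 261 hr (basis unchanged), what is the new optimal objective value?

2982

At the optimum: test uses 211 of 211 (binding); packaging uses 97 of 105 (slack = 8); solder uses 263 of 263 (binding).
Since packaging is not tight, its dual is 0.
From A_Bᵀ y = c: 3·y_test + 5·y_solder = 54; 5·y_test + 6·y_solder = 69.
Solving: y_test = 3, y_solder = 9.
Δz = y_solder·Δb = 9 × (-2) = -18, so new z* = 3000 − 18 = 2982.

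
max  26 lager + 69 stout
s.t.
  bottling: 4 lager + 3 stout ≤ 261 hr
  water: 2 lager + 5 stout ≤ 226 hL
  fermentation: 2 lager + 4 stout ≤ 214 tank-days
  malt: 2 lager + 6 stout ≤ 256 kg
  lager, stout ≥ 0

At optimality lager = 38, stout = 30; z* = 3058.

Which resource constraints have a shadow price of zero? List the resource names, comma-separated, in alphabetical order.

bottling, fermentation

bottling: 242/261 (slack 19)
water: 226/226 (binding)
fermentation: 196/214 (slack 18)
malt: 256/256 (binding)
By complementary slackness, a constraint with positive slack has shadow price 0 → bottling, fermentation.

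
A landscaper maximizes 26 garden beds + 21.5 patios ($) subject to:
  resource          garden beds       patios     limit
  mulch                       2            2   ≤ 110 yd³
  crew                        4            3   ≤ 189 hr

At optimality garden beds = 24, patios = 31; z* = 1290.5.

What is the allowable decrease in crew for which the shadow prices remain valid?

24

Binding constraints: mulch, crew. The basis is B = [[2,2],[4,3]] with det -2.
Per unit decrease in crew, x* moves by d = (-1, 1).
The basis stays optimal until garden beds reaches 0; allowable decrease = 24 hr.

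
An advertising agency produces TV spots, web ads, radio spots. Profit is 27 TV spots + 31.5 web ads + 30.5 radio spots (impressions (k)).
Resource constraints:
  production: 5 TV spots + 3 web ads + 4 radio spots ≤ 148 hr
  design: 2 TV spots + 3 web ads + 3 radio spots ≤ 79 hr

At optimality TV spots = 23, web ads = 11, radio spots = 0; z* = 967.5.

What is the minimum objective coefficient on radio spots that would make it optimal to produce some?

33.5

Both production and design are binding at x*.
The binding rows give the dual system: 5·y_production + 2·y_design = 27 and 3·y_production + 3·y_design = 31.5.
→ y_production = 2 and y_design = 8.5.
radio spots enters the basis when its profit ≥ yᵀa₃ = 2·4 + 8.5·3 = 33.5.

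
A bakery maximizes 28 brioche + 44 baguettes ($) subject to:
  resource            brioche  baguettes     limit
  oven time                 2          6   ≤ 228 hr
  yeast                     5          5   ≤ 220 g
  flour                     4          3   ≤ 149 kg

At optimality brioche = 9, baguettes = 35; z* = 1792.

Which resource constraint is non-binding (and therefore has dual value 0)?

flour

oven time: 228/228 (binding)
yeast: 220/220 (binding)
flour: 141/149 (slack 8)
By complementary slackness, a constraint with positive slack has shadow price 0 → flour.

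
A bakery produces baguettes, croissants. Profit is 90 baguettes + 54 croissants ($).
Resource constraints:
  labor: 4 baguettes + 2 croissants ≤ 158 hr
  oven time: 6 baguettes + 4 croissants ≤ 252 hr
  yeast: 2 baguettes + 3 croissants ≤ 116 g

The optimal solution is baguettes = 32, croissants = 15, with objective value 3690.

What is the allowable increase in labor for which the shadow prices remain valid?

Binding constraints: labor, oven time. The basis is B = [[4,2],[6,4]] with det 4.
Per unit increase in labor, x* moves by d = (1, -1.5).
The basis stays optimal until croissants reaches 0; allowable increase = 10 hr.

10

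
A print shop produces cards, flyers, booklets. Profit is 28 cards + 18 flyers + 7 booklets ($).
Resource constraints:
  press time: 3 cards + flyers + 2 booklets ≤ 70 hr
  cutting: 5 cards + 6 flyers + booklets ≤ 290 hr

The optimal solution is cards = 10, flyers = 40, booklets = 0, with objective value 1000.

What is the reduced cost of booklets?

At the optimum: press time uses 70 of 70 (binding); cutting uses 290 of 290 (binding).
Dual feasibility on the basic columns requires 3·y_press time + 5·y_cutting = 28, 1·y_press time + 6·y_cutting = 18.
Solving: y_press time = 6, y_cutting = 2.
Reduced cost of booklets: c₃ − yᵀa₃ = 7 − (6·2 + 2·1) = 7 − 14 = -7.

-7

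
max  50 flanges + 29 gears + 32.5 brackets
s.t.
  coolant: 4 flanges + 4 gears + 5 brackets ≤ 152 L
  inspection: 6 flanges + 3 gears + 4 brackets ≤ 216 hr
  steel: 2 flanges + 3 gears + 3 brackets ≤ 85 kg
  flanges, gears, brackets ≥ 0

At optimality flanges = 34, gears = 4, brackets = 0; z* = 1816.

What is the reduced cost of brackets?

-5.5

Binding: coolant and inspection. Non-binding: steel (5 unused).
By complementary slackness, y = 0 for the non-binding constraint.
From A_Bᵀ y = c: 4·y_coolant + 6·y_inspection = 50; 4·y_coolant + 3·y_inspection = 29.
→ y_coolant = 2 and y_inspection = 7.
Reduced cost of brackets: c₃ − yᵀa₃ = 32.5 − (2·5 + 7·4) = 32.5 − 38 = -5.5.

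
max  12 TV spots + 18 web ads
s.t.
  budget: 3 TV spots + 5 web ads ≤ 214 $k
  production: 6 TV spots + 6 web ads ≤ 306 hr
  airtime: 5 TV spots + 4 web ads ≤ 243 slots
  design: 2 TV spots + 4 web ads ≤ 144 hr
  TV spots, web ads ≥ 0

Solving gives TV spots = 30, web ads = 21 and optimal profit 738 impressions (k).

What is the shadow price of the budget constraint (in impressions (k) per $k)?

At the optimum: budget uses 195 of 214 (slack = 19); production uses 306 of 306 (binding); airtime uses 234 of 243 (slack = 9); design uses 144 of 144 (binding).
Slack constraints have shadow price 0 (complementary slackness).
The binding rows give the dual system: 6·y_production + 2·y_design = 12 and 6·y_production + 4·y_design = 18.
→ y_production = 1 and y_design = 3.
Shadow price of budget = 0.

0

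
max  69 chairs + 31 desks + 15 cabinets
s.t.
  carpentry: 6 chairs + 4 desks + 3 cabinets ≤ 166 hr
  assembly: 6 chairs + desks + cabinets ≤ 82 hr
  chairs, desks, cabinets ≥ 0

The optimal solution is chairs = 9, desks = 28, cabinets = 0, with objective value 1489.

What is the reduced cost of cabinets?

-9.5

At the optimum: carpentry uses 166 of 166 (binding); assembly uses 82 of 82 (binding).
Dual feasibility on the basic columns requires 6·y_carpentry + 6·y_assembly = 69, 4·y_carpentry + 1·y_assembly = 31.
Solving: y_carpentry = 6.5, y_assembly = 5.
Reduced cost of cabinets: c₃ − yᵀa₃ = 15 − (6.5·3 + 5·1) = 15 − 24.5 = -9.5.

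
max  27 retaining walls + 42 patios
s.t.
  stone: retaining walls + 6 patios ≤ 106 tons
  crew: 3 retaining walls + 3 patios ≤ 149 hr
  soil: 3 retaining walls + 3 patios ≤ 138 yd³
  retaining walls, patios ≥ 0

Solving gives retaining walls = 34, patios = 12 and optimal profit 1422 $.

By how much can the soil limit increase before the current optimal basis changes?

Binding constraints: stone, soil. The basis is B = [[1,6],[3,3]] with det -15.
Per unit increase in soil, x* moves by d = (0.4, -0.0667).
The basis stays optimal until crew becomes binding; allowable increase = 11 yd³.

11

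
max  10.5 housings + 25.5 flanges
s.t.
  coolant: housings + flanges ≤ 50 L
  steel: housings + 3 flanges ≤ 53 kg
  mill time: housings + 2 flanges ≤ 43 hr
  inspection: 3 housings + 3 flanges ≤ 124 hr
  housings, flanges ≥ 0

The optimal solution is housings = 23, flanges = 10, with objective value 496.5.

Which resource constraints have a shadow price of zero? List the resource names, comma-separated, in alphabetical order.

coolant: 33/50 (slack 17)
steel: 53/53 (binding)
mill time: 43/43 (binding)
inspection: 99/124 (slack 25)
By complementary slackness, a constraint with positive slack has shadow price 0 → coolant, inspection.

coolant, inspection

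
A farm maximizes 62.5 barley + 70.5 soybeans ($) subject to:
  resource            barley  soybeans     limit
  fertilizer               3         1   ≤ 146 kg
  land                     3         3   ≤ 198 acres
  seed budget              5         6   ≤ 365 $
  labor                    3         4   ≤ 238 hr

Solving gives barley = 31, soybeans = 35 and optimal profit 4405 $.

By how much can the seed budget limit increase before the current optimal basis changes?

5

Binding constraints: land, seed budget. The basis is B = [[3,3],[5,6]] with det 3.
Per unit increase in seed budget, x* moves by d = (-1, 1).
The basis stays optimal until labor becomes binding; allowable increase = 5 $.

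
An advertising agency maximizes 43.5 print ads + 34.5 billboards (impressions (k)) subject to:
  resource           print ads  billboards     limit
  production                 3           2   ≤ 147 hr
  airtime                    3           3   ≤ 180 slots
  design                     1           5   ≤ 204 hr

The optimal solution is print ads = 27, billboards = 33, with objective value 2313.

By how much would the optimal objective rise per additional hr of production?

Binding: production and airtime. Non-binding: design (12 unused).
By complementary slackness, y = 0 for the non-binding constraint.
From A_Bᵀ y = c: 3·y_production + 3·y_airtime = 43.5; 2·y_production + 3·y_airtime = 34.5.
→ y_production = 9 and y_airtime = 5.5.
Shadow price of production = 9.

9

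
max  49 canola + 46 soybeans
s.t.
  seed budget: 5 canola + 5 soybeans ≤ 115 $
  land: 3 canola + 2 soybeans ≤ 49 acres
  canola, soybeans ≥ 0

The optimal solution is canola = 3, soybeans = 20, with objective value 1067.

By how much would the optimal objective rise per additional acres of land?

3

Both seed budget and land are binding at x*.
From A_Bᵀ y = c: 5·y_seed budget + 3·y_land = 49; 5·y_seed budget + 2·y_land = 46.
→ y_seed budget = 8 and y_land = 3.
Shadow price of land = 3.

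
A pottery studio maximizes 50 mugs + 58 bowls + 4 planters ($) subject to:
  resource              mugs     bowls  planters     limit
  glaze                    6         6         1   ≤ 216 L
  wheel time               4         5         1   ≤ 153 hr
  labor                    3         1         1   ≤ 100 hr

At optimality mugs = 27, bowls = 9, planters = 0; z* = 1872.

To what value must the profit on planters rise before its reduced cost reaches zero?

Check each constraint at x*: glaze 216/216 (tight); wheel time 153/153 (tight); labor 90/100 (slack 10).
Since labor is not tight, its dual is 0.
Dual feasibility on the basic columns requires 6·y_glaze + 4·y_wheel time = 50, 6·y_glaze + 5·y_wheel time = 58.
This yields shadow prices y_glaze = 3, y_wheel time = 8.
planters enters the basis when its profit ≥ yᵀa₃ = 3·1 + 8·1 = 11.

11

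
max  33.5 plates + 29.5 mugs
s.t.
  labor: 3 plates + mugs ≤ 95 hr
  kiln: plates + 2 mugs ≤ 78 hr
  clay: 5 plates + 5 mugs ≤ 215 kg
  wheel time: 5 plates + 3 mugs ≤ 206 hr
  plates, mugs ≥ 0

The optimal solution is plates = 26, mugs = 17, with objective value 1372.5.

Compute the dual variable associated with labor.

2

Check each constraint at x*: labor 95/95 (tight); kiln 60/78 (slack 18); clay 215/215 (tight); wheel time 181/206 (slack 25).
Since kiln, wheel time are not tight, their duals are 0.
From A_Bᵀ y = c: 3·y_labor + 5·y_clay = 33.5; 1·y_labor + 5·y_clay = 29.5.
→ y_labor = 2 and y_clay = 5.5.
Shadow price of labor = 2.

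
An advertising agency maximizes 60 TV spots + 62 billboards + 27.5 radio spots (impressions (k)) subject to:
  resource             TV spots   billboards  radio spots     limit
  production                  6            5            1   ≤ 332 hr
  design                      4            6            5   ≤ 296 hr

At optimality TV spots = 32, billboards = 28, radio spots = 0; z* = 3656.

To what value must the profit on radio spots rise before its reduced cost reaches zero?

29.5

At the optimum: production uses 332 of 332 (binding); design uses 296 of 296 (binding).
Dual feasibility on the basic columns requires 6·y_production + 4·y_design = 60, 5·y_production + 6·y_design = 62.
→ y_production = 7 and y_design = 4.5.
radio spots enters the basis when its profit ≥ yᵀa₃ = 7·1 + 4.5·5 = 29.5.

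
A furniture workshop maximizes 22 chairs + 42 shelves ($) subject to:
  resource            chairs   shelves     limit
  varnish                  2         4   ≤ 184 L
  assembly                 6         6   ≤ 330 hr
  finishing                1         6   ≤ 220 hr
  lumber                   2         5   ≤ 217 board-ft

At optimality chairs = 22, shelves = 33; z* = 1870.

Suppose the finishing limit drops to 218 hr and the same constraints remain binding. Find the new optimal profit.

At the optimum: varnish uses 176 of 184 (slack = 8); assembly uses 330 of 330 (binding); finishing uses 220 of 220 (binding); lumber uses 209 of 217 (slack = 8).
By complementary slackness, y = 0 for the non-binding constraints.
From A_Bᵀ y = c: 6·y_assembly + 1·y_finishing = 22; 6·y_assembly + 6·y_finishing = 42.
Solving: y_assembly = 3, y_finishing = 4.
Δz = y_finishing·Δb = 4 × (-2) = -8, so new z* = 1870 − 8 = 1862.

1862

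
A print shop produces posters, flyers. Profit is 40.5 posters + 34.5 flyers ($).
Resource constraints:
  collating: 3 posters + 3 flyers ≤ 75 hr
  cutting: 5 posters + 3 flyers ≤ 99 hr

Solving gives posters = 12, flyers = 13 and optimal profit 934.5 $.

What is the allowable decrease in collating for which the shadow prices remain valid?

15.6

Binding constraints: collating, cutting. The basis is B = [[3,3],[5,3]] with det -6.
Per unit decrease in collating, x* moves by d = (0.5, -0.8333).
The basis stays optimal until flyers reaches 0; allowable decrease = 15.6 hr.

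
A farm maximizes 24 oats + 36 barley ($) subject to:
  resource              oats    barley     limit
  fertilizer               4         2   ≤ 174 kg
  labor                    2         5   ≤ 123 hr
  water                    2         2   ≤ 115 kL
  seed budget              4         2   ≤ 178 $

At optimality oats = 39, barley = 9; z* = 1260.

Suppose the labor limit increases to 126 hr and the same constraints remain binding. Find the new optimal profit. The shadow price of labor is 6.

Δb = 3, so new z* = 1260 + (6)·(3) = 1260 + 18 = 1278.

1278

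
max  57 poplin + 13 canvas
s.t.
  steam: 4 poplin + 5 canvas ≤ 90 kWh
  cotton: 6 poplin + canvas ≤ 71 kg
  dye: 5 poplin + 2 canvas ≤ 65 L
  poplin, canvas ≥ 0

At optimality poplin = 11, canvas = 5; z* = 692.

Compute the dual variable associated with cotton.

7

Binding: cotton and dye. Non-binding: steam (21 unused).
By complementary slackness, y = 0 for the non-binding constraint.
The binding rows give the dual system: 6·y_cotton + 5·y_dye = 57 and 1·y_cotton + 2·y_dye = 13.
This yields shadow prices y_cotton = 7, y_dye = 3.
Shadow price of cotton = 7.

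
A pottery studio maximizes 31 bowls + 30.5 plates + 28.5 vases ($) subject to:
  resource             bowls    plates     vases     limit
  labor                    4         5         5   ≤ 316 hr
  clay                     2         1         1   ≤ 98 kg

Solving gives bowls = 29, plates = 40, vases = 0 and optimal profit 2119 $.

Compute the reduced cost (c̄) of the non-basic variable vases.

-2

Both labor and clay are binding at x*.
Dual feasibility on the basic columns requires 4·y_labor + 2·y_clay = 31, 5·y_labor + 1·y_clay = 30.5.
This yields shadow prices y_labor = 5, y_clay = 5.5.
Reduced cost of vases: c₃ − yᵀa₃ = 28.5 − (5·5 + 5.5·1) = 28.5 − 30.5 = -2.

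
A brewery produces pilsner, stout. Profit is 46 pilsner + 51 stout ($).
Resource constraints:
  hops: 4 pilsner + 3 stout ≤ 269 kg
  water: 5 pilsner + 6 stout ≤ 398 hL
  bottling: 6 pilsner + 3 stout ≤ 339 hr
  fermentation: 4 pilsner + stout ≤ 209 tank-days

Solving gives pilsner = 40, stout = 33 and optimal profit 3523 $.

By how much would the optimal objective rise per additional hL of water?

Binding: water and bottling. Non-binding: hops (10 unused), fermentation (16 unused).
By complementary slackness, y = 0 for the non-binding constraints.
From A_Bᵀ y = c: 5·y_water + 6·y_bottling = 46; 6·y_water + 3·y_bottling = 51.
Solving: y_water = 8, y_bottling = 1.
Shadow price of water = 8.

8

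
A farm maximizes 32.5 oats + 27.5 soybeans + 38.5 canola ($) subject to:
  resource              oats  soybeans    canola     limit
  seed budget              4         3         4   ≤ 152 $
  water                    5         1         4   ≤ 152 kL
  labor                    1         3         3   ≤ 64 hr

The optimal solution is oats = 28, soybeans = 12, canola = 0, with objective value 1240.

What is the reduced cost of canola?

-4

Check each constraint at x*: seed budget 148/152 (slack 4); water 152/152 (tight); labor 64/64 (tight).
Since seed budget is not tight, its dual is 0.
Dual feasibility on the basic columns requires 5·y_water + 1·y_labor = 32.5, 1·y_water + 3·y_labor = 27.5.
Solving: y_water = 5, y_labor = 7.5.
Reduced cost of canola: c₃ − yᵀa₃ = 38.5 − (5·4 + 7.5·3) = 38.5 − 42.5 = -4.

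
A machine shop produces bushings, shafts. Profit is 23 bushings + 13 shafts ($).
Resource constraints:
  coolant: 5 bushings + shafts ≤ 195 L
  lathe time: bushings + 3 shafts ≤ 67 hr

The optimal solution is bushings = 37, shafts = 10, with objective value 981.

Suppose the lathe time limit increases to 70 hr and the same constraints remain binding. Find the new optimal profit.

990

Check each constraint at x*: coolant 195/195 (tight); lathe time 67/67 (tight).
Dual feasibility on the basic columns requires 5·y_coolant + 1·y_lathe time = 23, 1·y_coolant + 3·y_lathe time = 13.
→ y_coolant = 4 and y_lathe time = 3.
Δz = y_lathe time·Δb = 3 × (3) = 9, so new z* = 981 + 9 = 990.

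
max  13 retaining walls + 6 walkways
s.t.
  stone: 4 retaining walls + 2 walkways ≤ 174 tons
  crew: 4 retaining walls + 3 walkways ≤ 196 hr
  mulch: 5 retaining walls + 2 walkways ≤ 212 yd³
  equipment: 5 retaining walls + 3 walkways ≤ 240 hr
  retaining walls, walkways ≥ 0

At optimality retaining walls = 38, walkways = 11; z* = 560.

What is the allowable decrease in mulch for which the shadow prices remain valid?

5.5

Binding constraints: stone, mulch. The basis is B = [[4,2],[5,2]] with det -2.
Per unit decrease in mulch, x* moves by d = (-1, 2).
The basis stays optimal until crew becomes binding; allowable decrease = 5.5 yd³.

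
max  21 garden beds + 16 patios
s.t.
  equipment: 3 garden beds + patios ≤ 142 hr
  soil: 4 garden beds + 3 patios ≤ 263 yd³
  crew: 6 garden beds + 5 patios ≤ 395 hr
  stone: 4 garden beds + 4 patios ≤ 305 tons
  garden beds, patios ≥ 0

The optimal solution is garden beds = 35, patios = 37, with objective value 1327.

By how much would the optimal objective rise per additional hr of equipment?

At the optimum: equipment uses 142 of 142 (binding); soil uses 251 of 263 (slack = 12); crew uses 395 of 395 (binding); stone uses 288 of 305 (slack = 17).
Since soil, stone are not tight, their duals are 0.
The binding rows give the dual system: 3·y_equipment + 6·y_crew = 21 and 1·y_equipment + 5·y_crew = 16.
Solving: y_equipment = 1, y_crew = 3.
Shadow price of equipment = 1.

1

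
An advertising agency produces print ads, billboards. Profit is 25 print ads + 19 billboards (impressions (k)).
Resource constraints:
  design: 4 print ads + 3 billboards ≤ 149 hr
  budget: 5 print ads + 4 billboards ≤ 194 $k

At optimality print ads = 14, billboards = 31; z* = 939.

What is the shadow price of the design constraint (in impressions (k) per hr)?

At the optimum: design uses 149 of 149 (binding); budget uses 194 of 194 (binding).
The binding rows give the dual system: 4·y_design + 5·y_budget = 25 and 3·y_design + 4·y_budget = 19.
Solving: y_design = 5, y_budget = 1.
Shadow price of design = 5.

5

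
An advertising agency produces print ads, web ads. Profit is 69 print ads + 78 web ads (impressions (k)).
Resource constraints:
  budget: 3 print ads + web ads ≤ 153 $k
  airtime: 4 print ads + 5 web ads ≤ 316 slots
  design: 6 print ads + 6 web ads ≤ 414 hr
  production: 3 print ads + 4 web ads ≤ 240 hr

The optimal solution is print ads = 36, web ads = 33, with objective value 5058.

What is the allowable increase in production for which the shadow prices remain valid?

Binding constraints: design, production. The basis is B = [[6,6],[3,4]] with det 6.
Per unit increase in production, x* moves by d = (-1, 1).
The basis stays optimal until airtime becomes binding; allowable increase = 7 hr.

7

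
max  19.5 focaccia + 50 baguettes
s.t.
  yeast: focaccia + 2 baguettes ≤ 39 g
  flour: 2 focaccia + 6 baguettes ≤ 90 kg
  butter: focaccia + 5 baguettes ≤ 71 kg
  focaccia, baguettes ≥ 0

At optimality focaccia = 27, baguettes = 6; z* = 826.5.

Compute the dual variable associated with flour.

5.5

Check each constraint at x*: yeast 39/39 (tight); flour 90/90 (tight); butter 57/71 (slack 14).
Since butter is not tight, its dual is 0.
Dual feasibility on the basic columns requires 1·y_yeast + 2·y_flour = 19.5, 2·y_yeast + 6·y_flour = 50.
Solving: y_yeast = 8.5, y_flour = 5.5.
Shadow price of flour = 5.5.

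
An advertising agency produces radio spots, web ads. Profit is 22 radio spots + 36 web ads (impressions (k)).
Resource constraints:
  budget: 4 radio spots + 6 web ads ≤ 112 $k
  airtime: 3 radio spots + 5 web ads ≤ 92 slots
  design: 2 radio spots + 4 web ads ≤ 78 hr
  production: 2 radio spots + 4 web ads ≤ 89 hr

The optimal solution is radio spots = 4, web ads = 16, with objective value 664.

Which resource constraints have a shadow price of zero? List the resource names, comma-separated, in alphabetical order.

design, production

budget: 112/112 (binding)
airtime: 92/92 (binding)
design: 72/78 (slack 6)
production: 72/89 (slack 17)
By complementary slackness, a constraint with positive slack has shadow price 0 → design, production.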